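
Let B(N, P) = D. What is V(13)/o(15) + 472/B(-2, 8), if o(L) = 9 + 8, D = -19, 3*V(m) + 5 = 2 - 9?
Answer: -8100/323 ≈ -25.077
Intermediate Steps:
V(m) = -4 (V(m) = -5/3 + (2 - 9)/3 = -5/3 + (⅓)*(-7) = -5/3 - 7/3 = -4)
B(N, P) = -19
o(L) = 17
V(13)/o(15) + 472/B(-2, 8) = -4/17 + 472/(-19) = -4*1/17 + 472*(-1/19) = -4/17 - 472/19 = -8100/323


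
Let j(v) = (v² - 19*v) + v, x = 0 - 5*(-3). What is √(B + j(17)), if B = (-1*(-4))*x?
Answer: √43 ≈ 6.5574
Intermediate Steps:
x = 15 (x = 0 + 15 = 15)
j(v) = v² - 18*v
B = 60 (B = -1*(-4)*15 = 4*15 = 60)
√(B + j(17)) = √(60 + 17*(-18 + 17)) = √(60 + 17*(-1)) = √(60 - 17) = √43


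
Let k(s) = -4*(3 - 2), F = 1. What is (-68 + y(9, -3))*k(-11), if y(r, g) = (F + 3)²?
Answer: 208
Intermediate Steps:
k(s) = -4 (k(s) = -4*1 = -4)
y(r, g) = 16 (y(r, g) = (1 + 3)² = 4² = 16)
(-68 + y(9, -3))*k(-11) = (-68 + 16)*(-4) = -52*(-4) = 208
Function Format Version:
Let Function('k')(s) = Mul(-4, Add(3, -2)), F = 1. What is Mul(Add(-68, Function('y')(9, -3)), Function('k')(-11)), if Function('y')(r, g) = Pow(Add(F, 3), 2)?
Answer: 208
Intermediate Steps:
Function('k')(s) = -4 (Function('k')(s) = Mul(-4, 1) = -4)
Function('y')(r, g) = 16 (Function('y')(r, g) = Pow(Add(1, 3), 2) = Pow(4, 2) = 16)
Mul(Add(-68, Function('y')(9, -3)), Function('k')(-11)) = Mul(Add(-68, 16), -4) = Mul(-52, -4) = 208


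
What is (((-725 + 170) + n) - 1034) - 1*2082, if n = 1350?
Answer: -2321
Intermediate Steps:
(((-725 + 170) + n) - 1034) - 1*2082 = (((-725 + 170) + 1350) - 1034) - 1*2082 = ((-555 + 1350) - 1034) - 2082 = (795 - 1034) - 2082 = -239 - 2082 = -2321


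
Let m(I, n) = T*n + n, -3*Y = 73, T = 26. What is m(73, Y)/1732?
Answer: -657/1732 ≈ -0.37933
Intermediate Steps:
Y = -73/3 (Y = -⅓*73 = -73/3 ≈ -24.333)
m(I, n) = 27*n (m(I, n) = 26*n + n = 27*n)
m(73, Y)/1732 = (27*(-73/3))/1732 = -657*1/1732 = -657/1732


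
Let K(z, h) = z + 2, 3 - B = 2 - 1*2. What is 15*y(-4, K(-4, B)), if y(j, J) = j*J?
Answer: 120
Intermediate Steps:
B = 3 (B = 3 - (2 - 1*2) = 3 - (2 - 2) = 3 - 1*0 = 3 + 0 = 3)
K(z, h) = 2 + z
y(j, J) = J*j
15*y(-4, K(-4, B)) = 15*((2 - 4)*(-4)) = 15*(-2*(-4)) = 15*8 = 120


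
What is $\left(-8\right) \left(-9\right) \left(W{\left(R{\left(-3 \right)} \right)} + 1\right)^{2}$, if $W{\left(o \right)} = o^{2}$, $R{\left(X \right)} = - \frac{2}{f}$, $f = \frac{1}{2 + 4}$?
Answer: $1513800$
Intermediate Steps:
$f = \frac{1}{6} \approx 0.16667$
$R{\left(X \right)} = -12$ ($R{\left(X \right)} = - 2 \frac{1}{\frac{1}{6}} = \left(-2\right) 6 = -12$)
$\left(-8\right) \left(-9\right) \left(W{\left(R{\left(-3 \right)} \right)} + 1\right)^{2} = \left(-8\right) \left(-9\right) \left(\left(-12\right)^{2} + 1\right)^{2} = 72 \left(144 + 1\right)^{2} = 72 \cdot 145^{2} = 72 \cdot 21025 = 1513800$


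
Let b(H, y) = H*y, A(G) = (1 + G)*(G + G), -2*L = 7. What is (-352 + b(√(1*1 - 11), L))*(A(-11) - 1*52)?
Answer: -59136 - 588*I*√10 ≈ -59136.0 - 1859.4*I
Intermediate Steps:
L = -7/2 (L = -½*7 = -7/2 ≈ -3.5000)
A(G) = 2*G*(1 + G) (A(G) = (1 + G)*(2*G) = 2*G*(1 + G))
(-352 + b(√(1*1 - 11), L))*(A(-11) - 1*52) = (-352 + √(1*1 - 11)*(-7/2))*(2*(-11)*(1 - 11) - 1*52) = (-352 + √(1 - 11)*(-7/2))*(2*(-11)*(-10) - 52) = (-352 + √(-10)*(-7/2))*(220 - 52) = (-352 + (I*√10)*(-7/2))*168 = (-352 - 7*I*√10/2)*168 = -59136 - 588*I*√10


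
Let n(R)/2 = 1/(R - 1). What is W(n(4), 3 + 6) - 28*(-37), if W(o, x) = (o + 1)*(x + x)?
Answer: 1066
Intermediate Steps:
n(R) = 2/(-1 + R) (n(R) = 2/(R - 1) = 2/(-1 + R))
W(o, x) = 2*x*(1 + o) (W(o, x) = (1 + o)*(2*x) = 2*x*(1 + o))
W(n(4), 3 + 6) - 28*(-37) = 2*(3 + 6)*(1 + 2/(-1 + 4)) - 28*(-37) = 2*9*(1 + 2/3) + 1036 = 2*9*(1 + 2*(⅓)) + 1036 = 2*9*(1 + ⅔) + 1036 = 2*9*(5/3) + 1036 = 30 + 1036 = 1066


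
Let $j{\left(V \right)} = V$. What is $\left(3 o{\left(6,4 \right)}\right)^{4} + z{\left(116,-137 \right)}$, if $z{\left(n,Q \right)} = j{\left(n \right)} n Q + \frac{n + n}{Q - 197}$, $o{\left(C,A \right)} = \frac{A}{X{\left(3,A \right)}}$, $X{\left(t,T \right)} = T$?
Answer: $- \frac{307846413}{167} \approx -1.8434 \cdot 10^{6}$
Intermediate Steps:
$o{\left(C,A \right)} = 1$ ($o{\left(C,A \right)} = \frac{A}{A} = 1$)
$z{\left(n,Q \right)} = Q n^{2} + \frac{2 n}{-197 + Q}$ ($z{\left(n,Q \right)} = n n Q + \frac{n + n}{Q - 197} = n^{2} Q + \frac{2 n}{-197 + Q} = Q n^{2} + \frac{2 n}{-197 + Q}$)
$\left(3 o{\left(6,4 \right)}\right)^{4} + z{\left(116,-137 \right)} = \left(3 \cdot 1\right)^{4} + \frac{116 \left(2 + 116 \left(-137\right)^{2} - \left(-26989\right) 116\right)}{-197 - 137} = 3^{4} + \frac{116 \left(2 + 116 \cdot 18769 + 3130724\right)}{-334} = 81 + 116 \left(- \frac{1}{334}\right) \left(2 + 2177204 + 3130724\right) = 81 + 116 \left(- \frac{1}{334}\right) 5307930 = 81 - \frac{307859940}{167} = - \frac{307846413}{167}$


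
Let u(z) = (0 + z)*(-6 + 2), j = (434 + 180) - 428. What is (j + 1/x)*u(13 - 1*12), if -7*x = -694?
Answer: -258182/347 ≈ -744.04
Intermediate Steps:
x = 694/7 (x = -⅐*(-694) = 694/7 ≈ 99.143)
j = 186 (j = 614 - 428 = 186)
u(z) = -4*z (u(z) = z*(-4) = -4*z)
(j + 1/x)*u(13 - 1*12) = (186 + 1/(694/7))*(-4*(13 - 1*12)) = (186 + 7/694)*(-4*(13 - 12)) = 129091*(-4*1)/694 = (129091/694)*(-4) = -258182/347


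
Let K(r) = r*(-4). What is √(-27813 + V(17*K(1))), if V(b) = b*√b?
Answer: √(-27813 - 136*I*√17) ≈ 1.681 - 166.78*I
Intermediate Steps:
K(r) = -4*r
V(b) = b^(3/2)
√(-27813 + V(17*K(1))) = √(-27813 + (17*(-4*1))^(3/2)) = √(-27813 + (17*(-4))^(3/2)) = √(-27813 + (-68)^(3/2)) = √(-27813 - 136*I*√17)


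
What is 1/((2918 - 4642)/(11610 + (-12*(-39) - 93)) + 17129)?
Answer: 11985/205289341 ≈ 5.8381e-5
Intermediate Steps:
1/((2918 - 4642)/(11610 + (-12*(-39) - 93)) + 17129) = 1/(-1724/(11610 + (468 - 93)) + 17129) = 1/(-1724/(11610 + 375) + 17129) = 1/(-1724/11985 + 17129) = 1/(205289341/11985) = 11985/205289341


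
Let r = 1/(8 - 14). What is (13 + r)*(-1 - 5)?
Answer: -77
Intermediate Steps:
r = -⅙ (r = 1/(-6) = -⅙ ≈ -0.16667)
(13 + r)*(-1 - 5) = (13 - ⅙)*(-1 - 5) = (77/6)*(-6) = -77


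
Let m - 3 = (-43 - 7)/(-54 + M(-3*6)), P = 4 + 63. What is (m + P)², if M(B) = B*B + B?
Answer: 77352025/15876 ≈ 4872.3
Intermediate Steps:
M(B) = B + B² (M(B) = B² + B = B + B²)
P = 67
m = 353/126 (m = 3 + (-43 - 7)/(-54 + (-3*6)*(1 - 3*6)) = 3 - 50/(-54 - 18*(1 - 18)) = 3 - 50/(-54 - 18*(-17)) = 3 - 50/(-54 + 306) = 3 - 50/252 = 3 - 50*1/252 = 3 - 25/126 = 353/126 ≈ 2.8016)
(m + P)² = (353/126 + 67)² = (8795/126)² = 77352025/15876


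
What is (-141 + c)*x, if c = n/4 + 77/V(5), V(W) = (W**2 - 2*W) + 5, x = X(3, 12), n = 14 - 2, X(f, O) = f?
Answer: -8049/20 ≈ -402.45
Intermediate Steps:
n = 12
x = 3
V(W) = 5 + W**2 - 2*W
c = 137/20 (c = 12/4 + 77/(5 + 5**2 - 2*5) = 12*(1/4) + 77/(5 + 25 - 10) = 3 + 77/20 = 137/20 ≈ 6.8500)
(-141 + c)*x = (-141 + 137/20)*3 = -2683/20*3 = -8049/20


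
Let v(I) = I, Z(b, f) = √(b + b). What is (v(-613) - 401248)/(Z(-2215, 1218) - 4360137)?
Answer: 1752169014957/19010794663199 + 401861*I*√4430/19010794663199 ≈ 0.092167 + 1.4069e-6*I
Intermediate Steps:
Z(b, f) = √2*√b (Z(b, f) = √(2*b) = √2*√b)
(v(-613) - 401248)/(Z(-2215, 1218) - 4360137) = (-613 - 401248)/(√2*√(-2215) - 4360137) = -401861/(√2*(I*√2215) - 4360137) = -401861/(I*√4430 - 4360137) = -401861/(-4360137 + I*√4430)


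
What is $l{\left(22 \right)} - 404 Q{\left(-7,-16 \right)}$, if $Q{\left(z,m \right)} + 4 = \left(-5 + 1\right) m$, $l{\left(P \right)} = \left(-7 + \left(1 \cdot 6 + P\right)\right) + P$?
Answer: $-24197$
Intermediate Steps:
$l{\left(P \right)} = -1 + 2 P$ ($l{\left(P \right)} = \left(-7 + \left(6 + P\right)\right) + P = \left(-1 + P\right) + P = -1 + 2 P$)
$Q{\left(z,m \right)} = -4 - 4 m$ ($Q{\left(z,m \right)} = -4 + \left(-5 + 1\right) m = -4 - 4 m$)
$l{\left(22 \right)} - 404 Q{\left(-7,-16 \right)} = \left(-1 + 2 \cdot 22\right) - 404 \left(-4 - -64\right) = \left(-1 + 44\right) - 404 \left(-4 + 64\right) = 43 - 24240 = -24197$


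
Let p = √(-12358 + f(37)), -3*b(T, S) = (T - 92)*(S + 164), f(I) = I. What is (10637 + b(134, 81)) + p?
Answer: 7207 + 111*I ≈ 7207.0 + 111.0*I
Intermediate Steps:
b(T, S) = -(-92 + T)*(164 + S)/3 (b(T, S) = -(T - 92)*(S + 164)/3 = -(-92 + T)*(164 + S)/3)
p = 111*I (p = √(-12358 + 37) = √(-12321) = 111*I ≈ 111.0*I)
(10637 + b(134, 81)) + p = (10637 + (15088/3 - 164/3*134 + (92/3)*81 - ⅓*81*134)) + 111*I = (10637 + (15088/3 - 21976/3 + 2484 - 3618)) + 111*I = (10637 - 3430) + 111*I = 7207 + 111*I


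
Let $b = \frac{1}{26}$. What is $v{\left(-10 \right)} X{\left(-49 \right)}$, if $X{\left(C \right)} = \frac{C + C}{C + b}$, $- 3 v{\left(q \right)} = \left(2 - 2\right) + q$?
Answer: $\frac{25480}{3819} \approx 6.6719$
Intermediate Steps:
$b = \frac{1}{26} \approx 0.038462$
$v{\left(q \right)} = - \frac{q}{3}$ ($v{\left(q \right)} = - \frac{\left(2 - 2\right) + q}{3} = - \frac{0 + q}{3} = - \frac{q}{3}$)
$X{\left(C \right)} = \frac{2 C}{\frac{1}{26} + C}$ ($X{\left(C \right)} = \frac{C + C}{C + \frac{1}{26}} = \frac{2 C}{\frac{1}{26} + C}$)
$v{\left(-10 \right)} X{\left(-49 \right)} = \left(- \frac{1}{3}\right) \left(-10\right) 52 \left(-49\right) \frac{1}{1 + 26 \left(-49\right)} = \frac{10 \cdot 52 \left(-49\right) \frac{1}{1 - 1274}}{3} = \frac{10 \cdot 52 \left(-49\right) \frac{1}{-1273}}{3} = \frac{10 \cdot 52 \left(-49\right) \left(- \frac{1}{1273}\right)}{3} = \frac{10}{3} \cdot \frac{2548}{1273} = \frac{25480}{3819}$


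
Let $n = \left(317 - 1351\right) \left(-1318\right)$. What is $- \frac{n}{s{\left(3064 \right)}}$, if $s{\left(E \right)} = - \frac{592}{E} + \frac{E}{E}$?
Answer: $- \frac{521956996}{309} \approx -1.6892 \cdot 10^{6}$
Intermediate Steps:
$n = 1362812$ ($n = \left(-1034\right) \left(-1318\right) = 1362812$)
$s{\left(E \right)} = 1 - \frac{592}{E}$ ($s{\left(E \right)} = - \frac{592}{E} + 1 = 1 - \frac{592}{E}$)
$- \frac{n}{s{\left(3064 \right)}} = - \frac{1362812}{\frac{1}{3064} \left(-592 + 3064\right)} = - \frac{1362812}{\frac{1}{3064} \cdot 2472} = - \frac{1362812}{\frac{309}{383}} = - \frac{1362812 \cdot 383}{309} = \left(-1\right) \frac{521956996}{309} = - \frac{521956996}{309}$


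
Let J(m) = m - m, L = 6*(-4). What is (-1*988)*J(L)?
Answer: 0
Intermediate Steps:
L = -24
J(m) = 0
(-1*988)*J(L) = -1*988*0 = -988*0 = 0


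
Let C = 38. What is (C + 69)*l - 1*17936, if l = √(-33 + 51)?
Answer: -17936 + 321*√2 ≈ -17482.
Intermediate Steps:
l = 3*√2 (l = √18 = 3*√2 ≈ 4.2426)
(C + 69)*l - 1*17936 = (38 + 69)*(3*√2) - 1*17936 = 107*(3*√2) - 17936 = 321*√2 - 17936 = -17936 + 321*√2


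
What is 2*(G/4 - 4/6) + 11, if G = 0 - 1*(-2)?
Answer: 32/3 ≈ 10.667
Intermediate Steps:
G = 2 (G = 0 + 2 = 2)
2*(G/4 - 4/6) + 11 = 2*(2/4 - 4/6) + 11 = 2*(2*(1/4) - 4*1/6) + 11 = 2*(1/2 - 2/3) + 11 = 2*(-1/6) + 11 = -1/3 + 11 = 32/3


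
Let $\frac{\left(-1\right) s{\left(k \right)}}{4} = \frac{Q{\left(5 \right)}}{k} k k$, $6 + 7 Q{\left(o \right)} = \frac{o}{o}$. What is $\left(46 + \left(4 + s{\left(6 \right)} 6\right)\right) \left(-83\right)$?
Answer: $- \frac{88810}{7} \approx -12687.0$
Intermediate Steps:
$Q{\left(o \right)} = - \frac{5}{7}$ ($Q{\left(o \right)} = - \frac{6}{7} + \frac{o \frac{1}{o}}{7} = - \frac{6}{7} + \frac{1}{7} \cdot 1 = - \frac{6}{7} + \frac{1}{7} = - \frac{5}{7}$)
$s{\left(k \right)} = \frac{20 k}{7}$ ($s{\left(k \right)} = - 4 - \frac{5}{7 k} k k = - 4 \left(- \frac{5 k}{7}\right) = \frac{20 k}{7}$)
$\left(46 + \left(4 + s{\left(6 \right)} 6\right)\right) \left(-83\right) = \left(46 + \left(4 + \frac{20}{7} \cdot 6 \cdot 6\right)\right) \left(-83\right) = \left(46 + \left(4 + \frac{120}{7} \cdot 6\right)\right) \left(-83\right) = \left(46 + \left(4 + \frac{720}{7}\right)\right) \left(-83\right) = \left(46 + \frac{748}{7}\right) \left(-83\right) = \frac{1070}{7} \left(-83\right) = - \frac{88810}{7}$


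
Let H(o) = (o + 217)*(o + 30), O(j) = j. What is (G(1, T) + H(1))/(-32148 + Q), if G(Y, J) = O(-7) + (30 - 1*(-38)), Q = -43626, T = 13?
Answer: -2273/25258 ≈ -0.089991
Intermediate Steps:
H(o) = (30 + o)*(217 + o) (H(o) = (217 + o)*(30 + o) = (30 + o)*(217 + o))
G(Y, J) = 61 (G(Y, J) = -7 + (30 - 1*(-38)) = -7 + (30 + 38) = -7 + 68 = 61)
(G(1, T) + H(1))/(-32148 + Q) = (61 + (6510 + 1² + 247*1))/(-32148 - 43626) = (61 + (6510 + 1 + 247))/(-75774) = (61 + 6758)*(-1/75774) = 6819*(-1/75774) = -2273/25258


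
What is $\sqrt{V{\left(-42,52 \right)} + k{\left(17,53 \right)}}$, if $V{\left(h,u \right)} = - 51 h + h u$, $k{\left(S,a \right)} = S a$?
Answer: $\sqrt{859} \approx 29.309$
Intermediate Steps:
$\sqrt{V{\left(-42,52 \right)} + k{\left(17,53 \right)}} = \sqrt{- 42 \left(-51 + 52\right) + 17 \cdot 53} = \sqrt{\left(-42\right) 1 + 901} = \sqrt{-42 + 901} = \sqrt{859}$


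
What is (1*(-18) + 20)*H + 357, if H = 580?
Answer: 1517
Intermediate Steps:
(1*(-18) + 20)*H + 357 = (1*(-18) + 20)*580 + 357 = (-18 + 20)*580 + 357 = 2*580 + 357 = 1160 + 357 = 1517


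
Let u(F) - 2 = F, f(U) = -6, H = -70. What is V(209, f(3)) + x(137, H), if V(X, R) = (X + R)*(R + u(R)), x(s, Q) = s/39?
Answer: -79033/39 ≈ -2026.5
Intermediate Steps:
u(F) = 2 + F
x(s, Q) = s/39 (x(s, Q) = s*(1/39) = s/39)
V(X, R) = (2 + 2*R)*(R + X) (V(X, R) = (X + R)*(R + (2 + R)) = (R + X)*(2 + 2*R) = (2 + 2*R)*(R + X))
V(209, f(3)) + x(137, H) = (2*(-6) + 2*209 + 2*(-6)² + 2*(-6)*209) + (1/39)*137 = (-12 + 418 + 2*36 - 2508) + 137/39 = (-12 + 418 + 72 - 2508) + 137/39 = -2030 + 137/39 = -79033/39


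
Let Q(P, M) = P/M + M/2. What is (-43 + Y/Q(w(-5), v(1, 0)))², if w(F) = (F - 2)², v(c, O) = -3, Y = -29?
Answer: 19598329/11449 ≈ 1711.8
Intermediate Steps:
w(F) = (-2 + F)²
Q(P, M) = M/2 + P/M (Q(P, M) = P/M + M*(½) = P/M + M/2 = M/2 + P/M)
(-43 + Y/Q(w(-5), v(1, 0)))² = (-43 - 29/((½)*(-3) + (-2 - 5)²/(-3)))² = (-43 - 29/(-3/2 + (-7)²*(-⅓)))² = (-43 - 29/(-3/2 + 49*(-⅓)))² = (-43 - 29/(-3/2 - 49/3))² = (-43 - 29/(-107/6))² = (-43 - 29*(-6/107))² = (-43 + 174/107)² = (-4427/107)² = 19598329/11449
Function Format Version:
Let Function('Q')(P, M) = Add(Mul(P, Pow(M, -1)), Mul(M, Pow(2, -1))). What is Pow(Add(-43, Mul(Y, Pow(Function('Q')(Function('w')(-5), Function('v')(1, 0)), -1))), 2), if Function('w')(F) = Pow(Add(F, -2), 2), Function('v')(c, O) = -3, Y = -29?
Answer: Rational(19598329, 11449) ≈ 1711.8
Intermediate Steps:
Function('w')(F) = Pow(Add(-2, F), 2)
Function('Q')(P, M) = Add(Mul(Rational(1, 2), M), Mul(P, Pow(M, -1))) (Function('Q')(P, M) = Add(Mul(P, Pow(M, -1)), Mul(M, Rational(1, 2))) = Add(Mul(P, Pow(M, -1)), Mul(Rational(1, 2), M)) = Add(Mul(Rational(1, 2), M), Mul(P, Pow(M, -1))))
Pow(Add(-43, Mul(Y, Pow(Function('Q')(Function('w')(-5), Function('v')(1, 0)), -1))), 2) = Pow(Add(-43, Mul(-29, Pow(Add(Mul(Rational(1, 2), -3), Mul(Pow(Add(-2, -5), 2), Pow(-3, -1))), -1))), 2) = Pow(Add(-43, Mul(-29, Pow(Add(Rational(-3, 2), Mul(Pow(-7, 2), Rational(-1, 3))), -1))), 2) = Pow(Add(-43, Mul(-29, Pow(Add(Rational(-3, 2), Mul(49, Rational(-1, 3))), -1))), 2) = Pow(Add(-43, Mul(-29, Pow(Add(Rational(-3, 2), Rational(-49, 3)), -1))), 2) = Pow(Add(-43, Mul(-29, Pow(Rational(-107, 6), -1))), 2) = Pow(Add(-43, Mul(-29, Rational(-6, 107))), 2) = Pow(Add(-43, Rational(174, 107)), 2) = Pow(Rational(-4427, 107), 2) = Rational(19598329, 11449)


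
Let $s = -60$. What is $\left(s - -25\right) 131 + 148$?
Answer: $-4437$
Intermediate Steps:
$\left(s - -25\right) 131 + 148 = \left(-60 - -25\right) 131 + 148 = \left(-60 + 25\right) 131 + 148 = \left(-35\right) 131 + 148 = -4585 + 148 = -4437$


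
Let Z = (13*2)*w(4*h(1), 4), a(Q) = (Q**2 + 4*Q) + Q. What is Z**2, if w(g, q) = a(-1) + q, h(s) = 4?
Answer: 0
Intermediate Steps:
a(Q) = Q**2 + 5*Q
w(g, q) = -4 + q (w(g, q) = -(5 - 1) + q = -1*4 + q = -4 + q)
Z = 0 (Z = (13*2)*(-4 + 4) = 26*0 = 0)
Z**2 = 0**2 = 0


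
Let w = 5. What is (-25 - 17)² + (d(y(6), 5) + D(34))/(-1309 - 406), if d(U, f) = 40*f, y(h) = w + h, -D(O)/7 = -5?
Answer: 605005/343 ≈ 1763.9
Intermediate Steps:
D(O) = 35 (D(O) = -7*(-5) = 35)
y(h) = 5 + h
(-25 - 17)² + (d(y(6), 5) + D(34))/(-1309 - 406) = (-25 - 17)² + (40*5 + 35)/(-1309 - 406) = (-42)² + (200 + 35)/(-1715) = 1764 + 235*(-1/1715) = 1764 - 47/343 = 605005/343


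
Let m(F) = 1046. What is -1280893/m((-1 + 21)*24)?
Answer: -1280893/1046 ≈ -1224.6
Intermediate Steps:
-1280893/m((-1 + 21)*24) = -1280893/1046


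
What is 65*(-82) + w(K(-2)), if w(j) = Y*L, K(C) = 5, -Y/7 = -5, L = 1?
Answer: -5295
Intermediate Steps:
Y = 35 (Y = -7*(-5) = 35)
w(j) = 35 (w(j) = 35*1 = 35)
65*(-82) + w(K(-2)) = 65*(-82) + 35 = -5330 + 35 = -5295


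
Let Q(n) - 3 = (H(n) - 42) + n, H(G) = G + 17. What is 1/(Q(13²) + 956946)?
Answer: 1/957262 ≈ 1.0446e-6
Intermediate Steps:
H(G) = 17 + G
Q(n) = -22 + 2*n (Q(n) = 3 + (((17 + n) - 42) + n) = 3 + ((-25 + n) + n) = 3 + (-25 + 2*n) = -22 + 2*n)
1/(Q(13²) + 956946) = 1/((-22 + 2*13²) + 956946) = 1/((-22 + 2*169) + 956946) = 1/((-22 + 338) + 956946) = 1/(316 + 956946) = 1/957262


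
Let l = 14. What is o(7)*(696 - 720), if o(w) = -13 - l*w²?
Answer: 16776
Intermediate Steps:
o(w) = -13 - 14*w²
o(7)*(696 - 720) = (-13 - 14*7²)*(696 - 720) = (-13 - 14*49)*(-24) = (-13 - 686)*(-24) = -699*(-24) = 16776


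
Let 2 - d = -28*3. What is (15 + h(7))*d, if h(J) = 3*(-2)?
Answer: 774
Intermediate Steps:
d = 86 (d = 2 - (-28)*3 = 2 - 1*(-84) = 2 + 84 = 86)
h(J) = -6
(15 + h(7))*d = (15 - 6)*86 = 9*86 = 774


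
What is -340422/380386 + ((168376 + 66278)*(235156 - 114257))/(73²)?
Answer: 5395666843437159/1013538497 ≈ 5.3236e+6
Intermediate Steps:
-340422/380386 + ((168376 + 66278)*(235156 - 114257))/(73²) = -340422*1/380386 + (234654*120899)/5329 = -170211/190193 + 28369433946*(1/5329) = -170211/190193 + 28369433946/5329 = 5395666843437159/1013538497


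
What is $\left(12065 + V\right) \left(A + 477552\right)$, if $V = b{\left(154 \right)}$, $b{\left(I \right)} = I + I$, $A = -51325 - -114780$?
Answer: $6693879611$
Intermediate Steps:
$A = 63455$ ($A = -51325 + 114780 = 63455$)
$b{\left(I \right)} = 2 I$
$V = 308$ ($V = 2 \cdot 154 = 308$)
$\left(12065 + V\right) \left(A + 477552\right) = \left(12065 + 308\right) \left(63455 + 477552\right) = 12373 \cdot 541007 = 6693879611$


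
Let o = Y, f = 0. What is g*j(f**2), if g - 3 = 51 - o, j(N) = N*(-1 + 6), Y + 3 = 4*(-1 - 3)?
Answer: 0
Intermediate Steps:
Y = -19 (Y = -3 + 4*(-1 - 3) = -3 + 4*(-4) = -3 - 16 = -19)
o = -19
j(N) = 5*N (j(N) = N*5 = 5*N)
g = 73 (g = 3 + (51 - 1*(-19)) = 3 + (51 + 19) = 3 + 70 = 73)
g*j(f**2) = 73*(5*0**2) = 73*(5*0) = 73*0 = 0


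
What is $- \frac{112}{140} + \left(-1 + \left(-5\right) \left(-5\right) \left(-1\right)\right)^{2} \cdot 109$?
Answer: $\frac{368416}{5} \approx 73683.0$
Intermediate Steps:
$- \frac{112}{140} + \left(-1 + \left(-5\right) \left(-5\right) \left(-1\right)\right)^{2} \cdot 109 = \left(-112\right) \frac{1}{140} + \left(-1 + 25 \left(-1\right)\right)^{2} \cdot 109 = - \frac{4}{5} + \left(-1 - 25\right)^{2} \cdot 109 = - \frac{4}{5} + \left(-26\right)^{2} \cdot 109 = - \frac{4}{5} + 676 \cdot 109 = - \frac{4}{5} + 73684 = \frac{368416}{5}$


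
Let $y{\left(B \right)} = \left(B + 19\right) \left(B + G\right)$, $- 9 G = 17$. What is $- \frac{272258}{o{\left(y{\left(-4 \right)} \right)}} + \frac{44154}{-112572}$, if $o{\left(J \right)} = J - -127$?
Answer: $- \frac{638548643}{90683} \approx -7041.5$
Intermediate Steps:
$G = - \frac{17}{9}$ ($G = \left(- \frac{1}{9}\right) 17 = - \frac{17}{9} \approx -1.8889$)
$y{\left(B \right)} = \left(19 + B\right) \left(- \frac{17}{9} + B\right)$ ($y{\left(B \right)} = \left(B + 19\right) \left(B - \frac{17}{9}\right) = \left(19 + B\right) \left(- \frac{17}{9} + B\right)$)
$o{\left(J \right)} = 127 + J$ ($o{\left(J \right)} = J + 127 = 127 + J$)
$- \frac{272258}{o{\left(y{\left(-4 \right)} \right)}} + \frac{44154}{-112572} = - \frac{272258}{127 + \left(- \frac{323}{9} + \left(-4\right)^{2} + \frac{154}{9} \left(-4\right)\right)} + \frac{44154}{-112572} = - \frac{272258}{127 - \frac{265}{3}} + 44154 \left(- \frac{1}{112572}\right) = - \frac{272258}{127 - \frac{265}{3}} - \frac{2453}{6254} = - \frac{272258}{\frac{116}{3}} - \frac{2453}{6254} = \left(-272258\right) \frac{3}{116} - \frac{2453}{6254} = - \frac{408387}{58} - \frac{2453}{6254} = - \frac{638548643}{90683}$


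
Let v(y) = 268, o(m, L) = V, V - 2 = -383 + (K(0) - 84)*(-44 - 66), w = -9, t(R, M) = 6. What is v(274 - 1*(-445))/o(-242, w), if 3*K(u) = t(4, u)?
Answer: 268/8639 ≈ 0.031022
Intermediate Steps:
K(u) = 2 (K(u) = (1/3)*6 = 2)
V = 8639 (V = 2 + (-383 + (2 - 84)*(-44 - 66)) = 2 + (-383 - 82*(-110)) = 2 + (-383 + 9020) = 2 + 8637 = 8639)
o(m, L) = 8639
v(274 - 1*(-445))/o(-242, w) = 268/8639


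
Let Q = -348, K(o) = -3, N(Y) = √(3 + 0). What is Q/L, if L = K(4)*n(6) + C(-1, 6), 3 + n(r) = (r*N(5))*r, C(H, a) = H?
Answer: 174/2183 + 2349*√3/2183 ≈ 1.9435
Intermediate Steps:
N(Y) = √3
n(r) = -3 + √3*r² (n(r) = -3 + (r*√3)*r = -3 + √3*r²)
L = 8 - 108*√3 (L = -3*(-3 + √3*6²) - 1 = -3*(-3 + √3*36) - 1 = -3*(-3 + 36*√3) - 1 = (9 - 108*√3) - 1 = 8 - 108*√3 ≈ -179.06)
Q/L = -348/(8 - 108*√3)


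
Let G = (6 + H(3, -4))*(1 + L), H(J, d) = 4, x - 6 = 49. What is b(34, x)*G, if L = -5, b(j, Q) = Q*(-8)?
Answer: 17600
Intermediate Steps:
x = 55 (x = 6 + 49 = 55)
b(j, Q) = -8*Q
G = -40 (G = (6 + 4)*(1 - 5) = 10*(-4) = -40)
b(34, x)*G = -8*55*(-40) = -440*(-40) = 17600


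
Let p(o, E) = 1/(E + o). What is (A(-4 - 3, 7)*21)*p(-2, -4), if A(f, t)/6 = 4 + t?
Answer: -231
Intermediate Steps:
A(f, t) = 24 + 6*t (A(f, t) = 6*(4 + t) = 24 + 6*t)
(A(-4 - 3, 7)*21)*p(-2, -4) = ((24 + 6*7)*21)/(-4 - 2) = ((24 + 42)*21)/(-6) = (66*21)*(-⅙) = 1386*(-⅙) = -231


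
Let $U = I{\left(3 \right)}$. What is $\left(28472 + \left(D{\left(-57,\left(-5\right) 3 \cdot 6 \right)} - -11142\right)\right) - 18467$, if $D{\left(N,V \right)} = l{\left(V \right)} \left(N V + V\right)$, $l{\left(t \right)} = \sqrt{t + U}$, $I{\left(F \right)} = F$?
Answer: $21147 + 5040 i \sqrt{87} \approx 21147.0 + 47010.0 i$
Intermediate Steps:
$U = 3$
$l{\left(t \right)} = \sqrt{3 + t}$ ($l{\left(t \right)} = \sqrt{t + 3} = \sqrt{3 + t}$)
$D{\left(N,V \right)} = \sqrt{3 + V} \left(V + N V\right)$ ($D{\left(N,V \right)} = \sqrt{3 + V} \left(N V + V\right) = \sqrt{3 + V} \left(V + N V\right)$)
$\left(28472 + \left(D{\left(-57,\left(-5\right) 3 \cdot 6 \right)} - -11142\right)\right) - 18467 = \left(28472 + \left(\left(-5\right) 3 \cdot 6 \sqrt{3 + \left(-5\right) 3 \cdot 6} \left(1 - 57\right) - -11142\right)\right) - 18467 = \left(28472 + \left(\left(-15\right) 6 \sqrt{3 - 90} \left(-56\right) + 11142\right)\right) - 18467 = \left(28472 + \left(\left(-90\right) \sqrt{3 - 90} \left(-56\right) + 11142\right)\right) - 18467 = \left(28472 + \left(\left(-90\right) \sqrt{-87} \left(-56\right) + 11142\right)\right) - 18467 = \left(28472 + \left(\left(-90\right) i \sqrt{87} \left(-56\right) + 11142\right)\right) - 18467 = \left(28472 + \left(5040 i \sqrt{87} + 11142\right)\right) - 18467 = \left(28472 + \left(11142 + 5040 i \sqrt{87}\right)\right) - 18467 = \left(39614 + 5040 i \sqrt{87}\right) - 18467 = 21147 + 5040 i \sqrt{87}$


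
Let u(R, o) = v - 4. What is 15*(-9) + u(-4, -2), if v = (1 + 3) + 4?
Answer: -131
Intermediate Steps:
v = 8 (v = 4 + 4 = 8)
u(R, o) = 4 (u(R, o) = 8 - 4 = 4)
15*(-9) + u(-4, -2) = 15*(-9) + 4 = -135 + 4 = -131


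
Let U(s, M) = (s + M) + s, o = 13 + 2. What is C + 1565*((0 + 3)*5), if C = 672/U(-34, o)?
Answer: 1243503/53 ≈ 23462.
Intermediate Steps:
o = 15
U(s, M) = M + 2*s (U(s, M) = (M + s) + s = M + 2*s)
C = -672/53 (C = 672/(15 + 2*(-34)) = 672/(15 - 68) = 672/(-53) = 672*(-1/53) = -672/53 ≈ -12.679)
C + 1565*((0 + 3)*5) = -672/53 + 1565*((0 + 3)*5) = -672/53 + 1565*(3*5) = -672/53 + 1565*15 = -672/53 + 23475 = 1243503/53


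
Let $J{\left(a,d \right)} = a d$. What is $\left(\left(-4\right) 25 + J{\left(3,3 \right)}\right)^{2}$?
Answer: $8281$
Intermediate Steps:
$\left(\left(-4\right) 25 + J{\left(3,3 \right)}\right)^{2} = \left(\left(-4\right) 25 + 3 \cdot 3\right)^{2} = \left(-100 + 9\right)^{2} = \left(-91\right)^{2} = 8281$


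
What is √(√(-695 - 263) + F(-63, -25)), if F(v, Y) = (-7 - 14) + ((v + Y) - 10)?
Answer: √(-119 + I*√958) ≈ 1.407 + 10.999*I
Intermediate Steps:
F(v, Y) = -31 + Y + v (F(v, Y) = -21 + ((Y + v) - 10) = -21 + (-10 + Y + v) = -31 + Y + v)
√(√(-695 - 263) + F(-63, -25)) = √(√(-695 - 263) + (-31 - 25 - 63)) = √(√(-958) - 119) = √(I*√958 - 119) = √(-119 + I*√958)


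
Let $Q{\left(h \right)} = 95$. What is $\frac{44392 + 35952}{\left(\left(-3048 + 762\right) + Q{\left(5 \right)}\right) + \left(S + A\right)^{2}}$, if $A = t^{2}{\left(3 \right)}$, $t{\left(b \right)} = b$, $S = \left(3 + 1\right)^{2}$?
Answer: $- \frac{40172}{783} \approx -51.305$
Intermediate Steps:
$S = 16$ ($S = 4^{2} = 16$)
$A = 9$ ($A = 3^{2} = 9$)
$\frac{44392 + 35952}{\left(\left(-3048 + 762\right) + Q{\left(5 \right)}\right) + \left(S + A\right)^{2}} = \frac{44392 + 35952}{\left(\left(-3048 + 762\right) + 95\right) + \left(16 + 9\right)^{2}} = \frac{80344}{\left(-2286 + 95\right) + 25^{2}} = \frac{80344}{-2191 + 625} = \frac{80344}{-1566} = 80344 \left(- \frac{1}{1566}\right) = - \frac{40172}{783}$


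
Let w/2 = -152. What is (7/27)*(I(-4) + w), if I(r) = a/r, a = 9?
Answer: -8575/108 ≈ -79.398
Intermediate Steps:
w = -304 (w = 2*(-152) = -304)
I(r) = 9/r
(7/27)*(I(-4) + w) = (7/27)*(9/(-4) - 304) = (7*(1/27))*(9*(-¼) - 304) = 7*(-9/4 - 304)/27 = (7/27)*(-1225/4) = -8575/108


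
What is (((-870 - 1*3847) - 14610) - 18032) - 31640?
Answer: -68999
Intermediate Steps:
(((-870 - 1*3847) - 14610) - 18032) - 31640 = (((-870 - 3847) - 14610) - 18032) - 31640 = ((-4717 - 14610) - 18032) - 31640 = (-19327 - 18032) - 31640 = -37359 - 31640 = -68999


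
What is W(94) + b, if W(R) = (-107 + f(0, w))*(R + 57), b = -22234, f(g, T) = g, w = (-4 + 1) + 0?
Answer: -38391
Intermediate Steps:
w = -3 (w = -3 + 0 = -3)
W(R) = -6099 - 107*R (W(R) = (-107 + 0)*(R + 57) = -107*(57 + R) = -6099 - 107*R)
W(94) + b = (-6099 - 107*94) - 22234 = (-6099 - 10058) - 22234 = -16157 - 22234 = -38391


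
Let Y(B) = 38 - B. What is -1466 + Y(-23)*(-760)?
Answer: -47826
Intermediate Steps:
-1466 + Y(-23)*(-760) = -1466 + (38 - 1*(-23))*(-760) = -1466 + (38 + 23)*(-760) = -1466 + 61*(-760) = -1466 - 46360 = -47826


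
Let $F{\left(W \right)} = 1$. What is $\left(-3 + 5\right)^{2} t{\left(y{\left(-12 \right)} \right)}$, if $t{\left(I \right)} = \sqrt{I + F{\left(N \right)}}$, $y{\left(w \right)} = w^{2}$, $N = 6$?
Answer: $4 \sqrt{145} \approx 48.166$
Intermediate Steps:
$t{\left(I \right)} = \sqrt{1 + I}$ ($t{\left(I \right)} = \sqrt{I + 1} = \sqrt{1 + I}$)
$\left(-3 + 5\right)^{2} t{\left(y{\left(-12 \right)} \right)} = \left(-3 + 5\right)^{2} \sqrt{1 + \left(-12\right)^{2}} = 2^{2} \sqrt{1 + 144} = 4 \sqrt{145}$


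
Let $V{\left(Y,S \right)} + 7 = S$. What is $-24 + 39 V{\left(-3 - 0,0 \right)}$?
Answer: $-297$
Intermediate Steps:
$V{\left(Y,S \right)} = -7 + S$
$-24 + 39 V{\left(-3 - 0,0 \right)} = -24 + 39 \left(-7 + 0\right) = -24 + 39 \left(-7\right) = -24 - 273 = -297$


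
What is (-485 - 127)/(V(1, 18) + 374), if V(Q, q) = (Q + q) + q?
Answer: -204/137 ≈ -1.4891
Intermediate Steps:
V(Q, q) = Q + 2*q
(-485 - 127)/(V(1, 18) + 374) = (-485 - 127)/((1 + 2*18) + 374) = -612/((1 + 36) + 374) = -612/(37 + 374) = -612/411 = -612*1/411 = -204/137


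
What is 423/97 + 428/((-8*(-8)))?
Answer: 17147/1552 ≈ 11.048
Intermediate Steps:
423/97 + 428/((-8*(-8))) = 423*(1/97) + 428/64 = 423/97 + 428*(1/64) = 423/97 + 107/16 = 17147/1552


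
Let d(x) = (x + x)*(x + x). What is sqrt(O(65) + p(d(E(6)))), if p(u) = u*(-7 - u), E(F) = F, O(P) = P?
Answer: I*sqrt(21679) ≈ 147.24*I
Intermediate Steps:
d(x) = 4*x**2 (d(x) = (2*x)*(2*x) = 4*x**2)
sqrt(O(65) + p(d(E(6)))) = sqrt(65 - 4*6**2*(7 + 4*6**2)) = sqrt(65 - 4*36*(7 + 4*36)) = sqrt(65 - 1*144*(7 + 144)) = sqrt(65 - 1*144*151) = sqrt(65 - 21744) = sqrt(-21679) = I*sqrt(21679)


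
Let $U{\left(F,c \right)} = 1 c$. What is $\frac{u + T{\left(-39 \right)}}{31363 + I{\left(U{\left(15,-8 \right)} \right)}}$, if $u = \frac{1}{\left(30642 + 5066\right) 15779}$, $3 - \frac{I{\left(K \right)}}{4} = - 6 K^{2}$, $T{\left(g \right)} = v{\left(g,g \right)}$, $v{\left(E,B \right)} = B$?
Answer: $- \frac{21974024747}{18543259704652} \approx -0.001185$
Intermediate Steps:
$U{\left(F,c \right)} = c$
$T{\left(g \right)} = g$
$I{\left(K \right)} = 12 + 24 K^{2}$ ($I{\left(K \right)} = 12 - 4 \left(- 6 K^{2}\right) = 12 + 24 K^{2}$)
$u = \frac{1}{563436532}$ ($u = \frac{1}{35708} \cdot \frac{1}{15779} = \frac{1}{563436532} \approx 1.7748 \cdot 10^{-9}$)
$\frac{u + T{\left(-39 \right)}}{31363 + I{\left(U{\left(15,-8 \right)} \right)}} = \frac{\frac{1}{563436532} - 39}{31363 + \left(12 + 24 \left(-8\right)^{2}\right)} = - \frac{21974024747}{563436532 \left(31363 + \left(12 + 24 \cdot 64\right)\right)} = - \frac{21974024747}{563436532 \left(31363 + \left(12 + 1536\right)\right)} = - \frac{21974024747}{563436532 \left(31363 + 1548\right)} = - \frac{21974024747}{563436532 \cdot 32911} = \left(- \frac{21974024747}{563436532}\right) \frac{1}{32911} = - \frac{21974024747}{18543259704652}$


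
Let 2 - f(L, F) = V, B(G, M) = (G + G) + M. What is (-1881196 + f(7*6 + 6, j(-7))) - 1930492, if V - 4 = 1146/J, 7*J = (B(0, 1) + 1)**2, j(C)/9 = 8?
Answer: -7627391/2 ≈ -3.8137e+6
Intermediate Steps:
B(G, M) = M + 2*G (B(G, M) = 2*G + M = M + 2*G)
j(C) = 72 (j(C) = 9*8 = 72)
J = 4/7 (J = ((1 + 2*0) + 1)**2/7 = ((1 + 0) + 1)**2/7 = (1 + 1)**2/7 = (1/7)*2**2 = (1/7)*4 = 4/7 ≈ 0.57143)
V = 4019/2 (V = 4 + 1146/(4/7) = 4 + 1146*(7/4) = 4 + 4011/2 = 4019/2 ≈ 2009.5)
f(L, F) = -4015/2 (f(L, F) = 2 - 1*4019/2 = 2 - 4019/2 = -4015/2)
(-1881196 + f(7*6 + 6, j(-7))) - 1930492 = (-1881196 - 4015/2) - 1930492 = -3766407/2 - 1930492 = -7627391/2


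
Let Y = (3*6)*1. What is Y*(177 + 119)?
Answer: 5328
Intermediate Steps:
Y = 18 (Y = 18*1 = 18)
Y*(177 + 119) = 18*(177 + 119) = 18*296 = 5328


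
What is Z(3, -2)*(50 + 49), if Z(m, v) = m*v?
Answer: -594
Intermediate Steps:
Z(3, -2)*(50 + 49) = (3*(-2))*(50 + 49) = -6*99 = -594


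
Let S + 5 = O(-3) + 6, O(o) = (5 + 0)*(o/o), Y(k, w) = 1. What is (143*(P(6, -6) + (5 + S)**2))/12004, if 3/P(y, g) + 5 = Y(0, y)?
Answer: 68783/48016 ≈ 1.4325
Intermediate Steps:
O(o) = 5 (O(o) = 5*1 = 5)
S = 6 (S = -5 + (5 + 6) = -5 + 11 = 6)
P(y, g) = -3/4 (P(y, g) = 3/(-5 + 1) = 3/(-4) = 3*(-1/4) = -3/4)
(143*(P(6, -6) + (5 + S)**2))/12004 = (143*(-3/4 + (5 + 6)**2))/12004 = (143*(-3/4 + 11**2))*(1/12004) = (143*(-3/4 + 121))*(1/12004) = (143*(481/4))*(1/12004) = (68783/4)*(1/12004) = 68783/48016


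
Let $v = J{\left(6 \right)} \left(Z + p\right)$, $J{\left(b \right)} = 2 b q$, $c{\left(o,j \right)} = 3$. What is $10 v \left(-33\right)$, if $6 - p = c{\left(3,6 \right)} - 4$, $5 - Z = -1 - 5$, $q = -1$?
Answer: $71280$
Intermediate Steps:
$J{\left(b \right)} = - 2 b$ ($J{\left(b \right)} = 2 b \left(-1\right) = - 2 b$)
$Z = 11$ ($Z = 5 - \left(-1 - 5\right) = 5 - -6 = 5 + 6 = 11$)
$p = 7$ ($p = 6 - \left(3 - 4\right) = 6 - -1 = 6 + 1 = 7$)
$v = -216$ ($v = \left(-2\right) 6 \left(11 + 7\right) = \left(-12\right) 18 = -216$)
$10 v \left(-33\right) = 10 \left(-216\right) \left(-33\right) = \left(-2160\right) \left(-33\right) = 71280$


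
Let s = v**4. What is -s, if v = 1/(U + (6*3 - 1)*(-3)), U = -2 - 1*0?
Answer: -1/7890481 ≈ -1.2673e-7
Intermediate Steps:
U = -2 (U = -2 + 0 = -2)
v = -1/53 (v = 1/(-2 + (6*3 - 1)*(-3)) = 1/(-2 + (18 - 1)*(-3)) = 1/(-2 + 17*(-3)) = 1/(-2 - 51) = 1/(-53) = -1/53 ≈ -0.018868)
s = 1/7890481 (s = (-1/53)**4 = 1/7890481 ≈ 1.2673e-7)
-s = -1*1/7890481 = -1/7890481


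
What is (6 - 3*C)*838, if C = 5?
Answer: -7542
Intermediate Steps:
(6 - 3*C)*838 = (6 - 3*5)*838 = (6 - 15)*838 = -9*838 = -7542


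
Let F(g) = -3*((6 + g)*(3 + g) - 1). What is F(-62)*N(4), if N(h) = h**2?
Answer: -158544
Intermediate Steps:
F(g) = 3 - 3*(3 + g)*(6 + g) (F(g) = -3*((3 + g)*(6 + g) - 1) = -3*(-1 + (3 + g)*(6 + g)) = 3 - 3*(3 + g)*(6 + g))
F(-62)*N(4) = (-51 - 27*(-62) - 3*(-62)**2)*4**2 = (-51 + 1674 - 3*3844)*16 = (-51 + 1674 - 11532)*16 = -9909*16 = -158544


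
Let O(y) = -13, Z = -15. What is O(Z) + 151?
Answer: 138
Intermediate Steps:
O(Z) + 151 = -13 + 151 = 138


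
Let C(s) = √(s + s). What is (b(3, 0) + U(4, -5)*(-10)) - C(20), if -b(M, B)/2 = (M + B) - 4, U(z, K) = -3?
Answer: 32 - 2*√10 ≈ 25.675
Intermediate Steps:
C(s) = √2*√s (C(s) = √(2*s) = √2*√s)
b(M, B) = 8 - 2*B - 2*M (b(M, B) = -2*((M + B) - 4) = -2*((B + M) - 4) = -2*(-4 + B + M) = 8 - 2*B - 2*M)
(b(3, 0) + U(4, -5)*(-10)) - C(20) = ((8 - 2*0 - 2*3) - 3*(-10)) - √2*√20 = ((8 + 0 - 6) + 30) - √2*2*√5 = (2 + 30) - 2*√10 = 32 - 2*√10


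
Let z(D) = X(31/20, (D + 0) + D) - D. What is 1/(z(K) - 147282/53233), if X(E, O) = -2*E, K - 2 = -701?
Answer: 532330/368975627 ≈ 0.0014427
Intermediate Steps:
K = -699 (K = 2 - 701 = -699)
z(D) = -31/10 - D (z(D) = -62/20 - D = -2*31/20 - D = -31/10 - D)
1/(z(K) - 147282/53233) = 1/((-31/10 - 1*(-699)) - 147282/53233) = 1/((-31/10 + 699) - 147282*1/53233) = 1/(6959/10 - 147282/53233) = 1/(368975627/532330) = 532330/368975627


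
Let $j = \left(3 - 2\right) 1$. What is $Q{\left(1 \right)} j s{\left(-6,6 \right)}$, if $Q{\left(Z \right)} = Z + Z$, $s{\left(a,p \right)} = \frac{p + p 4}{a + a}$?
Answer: $-5$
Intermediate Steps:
$s{\left(a,p \right)} = \frac{5 p}{2 a}$ ($s{\left(a,p \right)} = \frac{p + 4 p}{2 a} = 5 p \frac{1}{2 a} = \frac{5 p}{2 a}$)
$j = 1$ ($j = 1 \cdot 1 = 1$)
$Q{\left(Z \right)} = 2 Z$
$Q{\left(1 \right)} j s{\left(-6,6 \right)} = 2 \cdot 1 \cdot 1 \cdot \frac{5}{2} \cdot 6 \frac{1}{-6} = 2 \cdot 1 \cdot \frac{5}{2} \cdot 6 \left(- \frac{1}{6}\right) = 2 \left(- \frac{5}{2}\right) = -5$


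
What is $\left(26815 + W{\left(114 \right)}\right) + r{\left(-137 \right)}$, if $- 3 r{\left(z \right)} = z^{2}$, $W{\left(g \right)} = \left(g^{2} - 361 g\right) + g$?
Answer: $- \frac{22456}{3} \approx -7485.3$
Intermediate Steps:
$W{\left(g \right)} = g^{2} - 360 g$
$r{\left(z \right)} = - \frac{z^{2}}{3}$
$\left(26815 + W{\left(114 \right)}\right) + r{\left(-137 \right)} = \left(26815 + 114 \left(-360 + 114\right)\right) - \frac{\left(-137\right)^{2}}{3} = \left(26815 + 114 \left(-246\right)\right) - \frac{18769}{3} = \left(26815 - 28044\right) - \frac{18769}{3} = -1229 - \frac{18769}{3} = - \frac{22456}{3}$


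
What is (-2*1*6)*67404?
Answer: -808848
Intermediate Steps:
(-2*1*6)*67404 = -2*6*67404 = -12*67404 = -808848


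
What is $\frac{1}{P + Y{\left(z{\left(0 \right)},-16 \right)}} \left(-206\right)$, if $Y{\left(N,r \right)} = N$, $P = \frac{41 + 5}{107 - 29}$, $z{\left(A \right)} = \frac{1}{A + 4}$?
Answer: $- \frac{32136}{131} \approx -245.31$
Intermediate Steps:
$z{\left(A \right)} = \frac{1}{4 + A}$
$P = \frac{23}{39}$ ($P = \frac{46}{78} = 46 \cdot \frac{1}{78} = \frac{23}{39} \approx 0.58974$)
$\frac{1}{P + Y{\left(z{\left(0 \right)},-16 \right)}} \left(-206\right) = \frac{1}{\frac{23}{39} + \frac{1}{4 + 0}} \left(-206\right) = \frac{1}{\frac{23}{39} + \frac{1}{4}} \left(-206\right) = \frac{1}{\frac{131}{156}} \left(-206\right) = \frac{156}{131} \left(-206\right) = - \frac{32136}{131}$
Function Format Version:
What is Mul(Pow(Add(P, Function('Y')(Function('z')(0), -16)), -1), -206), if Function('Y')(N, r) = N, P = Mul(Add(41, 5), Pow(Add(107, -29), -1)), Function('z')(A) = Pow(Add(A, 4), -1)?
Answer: Rational(-32136, 131) ≈ -245.31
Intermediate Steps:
Function('z')(A) = Pow(Add(4, A), -1)
P = Rational(23, 39) (P = Mul(46, Pow(78, -1)) = Mul(46, Rational(1, 78)) = Rational(23, 39) ≈ 0.58974)
Mul(Pow(Add(P, Function('Y')(Function('z')(0), -16)), -1), -206) = Mul(Pow(Add(Rational(23, 39), Pow(Add(4, 0), -1)), -1), -206) = Mul(Pow(Add(Rational(23, 39), Pow(4, -1)), -1), -206) = Mul(Pow(Add(Rational(23, 39), Rational(1, 4)), -1), -206) = Mul(Pow(Rational(131, 156), -1), -206) = Mul(Rational(156, 131), -206) = Rational(-32136, 131)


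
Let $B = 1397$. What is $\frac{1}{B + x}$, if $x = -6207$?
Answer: $- \frac{1}{4810} \approx -0.0002079$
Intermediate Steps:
$\frac{1}{B + x} = \frac{1}{1397 - 6207} = \frac{1}{-4810} = - \frac{1}{4810}$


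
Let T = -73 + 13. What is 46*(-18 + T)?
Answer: -3588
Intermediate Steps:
T = -60
46*(-18 + T) = 46*(-18 - 60) = 46*(-78) = -3588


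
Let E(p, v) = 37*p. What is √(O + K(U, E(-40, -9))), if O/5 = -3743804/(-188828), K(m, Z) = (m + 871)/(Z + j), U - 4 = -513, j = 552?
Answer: √2960964365342559/5476012 ≈ 9.9369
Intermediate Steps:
U = -509 (U = 4 - 513 = -509)
K(m, Z) = (871 + m)/(552 + Z) (K(m, Z) = (m + 871)/(Z + 552) = (871 + m)/(552 + Z))
O = 4679755/47207 (O = 5*(-3743804/(-188828)) = 5*(-3743804*(-1/188828)) = 5*(935951/47207) = 4679755/47207 ≈ 99.133)
√(O + K(U, E(-40, -9))) = √(4679755/47207 + (871 - 509)/(552 + 37*(-40))) = √(4679755/47207 + 362/(552 - 1480)) = √(4679755/47207 + 362/(-928)) = √(4679755/47207 - 1/928*362) = √(4679755/47207 - 181/464) = √(2162861853/21904048) = √2960964365342559/5476012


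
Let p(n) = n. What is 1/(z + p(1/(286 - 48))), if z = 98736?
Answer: 238/23499169 ≈ 1.0128e-5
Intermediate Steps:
1/(z + p(1/(286 - 48))) = 1/(98736 + 1/(286 - 48)) = 1/(98736 + 1/238) = 1/(23499169/238) = 238/23499169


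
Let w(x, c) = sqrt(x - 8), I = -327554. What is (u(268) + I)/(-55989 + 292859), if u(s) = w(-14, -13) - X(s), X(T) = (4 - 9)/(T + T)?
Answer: -175568939/126962320 + I*sqrt(22)/236870 ≈ -1.3828 + 1.9802e-5*I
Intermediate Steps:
w(x, c) = sqrt(-8 + x)
X(T) = -5/(2*T) (X(T) = -5*1/(2*T) = -5/(2*T))
u(s) = 5/(2*s) + I*sqrt(22) (u(s) = sqrt(-8 - 14) - (-5)/(2*s) = sqrt(-22) + 5/(2*s) = I*sqrt(22) + 5/(2*s) = 5/(2*s) + I*sqrt(22))
(u(268) + I)/(-55989 + 292859) = (((5/2)/268 + I*sqrt(22)) - 327554)/(-55989 + 292859) = (((5/2)*(1/268) + I*sqrt(22)) - 327554)/236870 = ((5/536 + I*sqrt(22)) - 327554)*(1/236870) = (-175568939/536 + I*sqrt(22))*(1/236870) = -175568939/126962320 + I*sqrt(22)/236870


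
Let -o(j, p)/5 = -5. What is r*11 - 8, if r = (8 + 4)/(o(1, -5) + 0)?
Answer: -68/25 ≈ -2.7200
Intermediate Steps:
o(j, p) = 25 (o(j, p) = -5*(-5) = 25)
r = 12/25 (r = (8 + 4)/(25 + 0) = 12/25 ≈ 0.48000)
r*11 - 8 = (12/25)*11 - 8 = 132/25 - 8 = -68/25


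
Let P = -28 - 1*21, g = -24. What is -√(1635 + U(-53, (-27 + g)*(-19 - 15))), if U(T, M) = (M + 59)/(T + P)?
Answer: -19*√46614/102 ≈ -40.217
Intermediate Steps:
P = -49 (P = -28 - 21 = -49)
U(T, M) = (59 + M)/(-49 + T) (U(T, M) = (M + 59)/(T - 49) = (59 + M)/(-49 + T))
-√(1635 + U(-53, (-27 + g)*(-19 - 15))) = -√(1635 + (59 + (-27 - 24)*(-19 - 15))/(-49 - 53)) = -√(1635 + (59 - 51*(-34))/(-102)) = -√(1635 - (59 + 1734)/102) = -√(1635 - 1/102*1793) = -√(1635 - 1793/102) = -√(164977/102) = -19*√46614/102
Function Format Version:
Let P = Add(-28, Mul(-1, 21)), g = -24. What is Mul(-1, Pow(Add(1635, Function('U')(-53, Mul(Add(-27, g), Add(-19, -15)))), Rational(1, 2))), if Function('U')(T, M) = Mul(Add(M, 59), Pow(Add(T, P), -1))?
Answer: Mul(Rational(-19, 102), Pow(46614, Rational(1, 2))) ≈ -40.217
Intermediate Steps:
P = -49 (P = Add(-28, -21) = -49)
Function('U')(T, M) = Mul(Pow(Add(-49, T), -1), Add(59, M)) (Function('U')(T, M) = Mul(Add(M, 59), Pow(Add(T, -49), -1)) = Mul(Add(59, M), Pow(Add(-49, T), -1)) = Mul(Pow(Add(-49, T), -1), Add(59, M)))
Mul(-1, Pow(Add(1635, Function('U')(-53, Mul(Add(-27, g), Add(-19, -15)))), Rational(1, 2))) = Mul(-1, Pow(Add(1635, Mul(Pow(Add(-49, -53), -1), Add(59, Mul(Add(-27, -24), Add(-19, -15))))), Rational(1, 2))) = Mul(-1, Pow(Add(1635, Mul(Pow(-102, -1), Add(59, Mul(-51, -34)))), Rational(1, 2))) = Mul(-1, Pow(Add(1635, Mul(Rational(-1, 102), Add(59, 1734))), Rational(1, 2))) = Mul(-1, Pow(Add(1635, Mul(Rational(-1, 102), 1793)), Rational(1, 2))) = Mul(-1, Pow(Add(1635, Rational(-1793, 102)), Rational(1, 2))) = Mul(-1, Pow(Rational(164977, 102), Rational(1, 2))) = Mul(-1, Mul(Rational(19, 102), Pow(46614, Rational(1, 2)))) = Mul(Rational(-19, 102), Pow(46614, Rational(1, 2)))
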